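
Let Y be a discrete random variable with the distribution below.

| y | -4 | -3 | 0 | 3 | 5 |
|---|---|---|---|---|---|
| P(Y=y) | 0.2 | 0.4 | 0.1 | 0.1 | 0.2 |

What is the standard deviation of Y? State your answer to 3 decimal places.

3.494

E[Y] = (-4)(0.2) + (-3)(0.4) + (0)(0.1) + (3)(0.1) + (5)(0.2) = -0.7
E[Y²] = (-4)²(0.2) + (-3)²(0.4) + (0)²(0.1) + (3)²(0.1) + (5)²(0.2) = 12.7
var(Y) = E[Y²] − (E[Y])² = 12.7 − (-0.7)² = 12.21
sd(Y) = √12.21 ≈ 3.494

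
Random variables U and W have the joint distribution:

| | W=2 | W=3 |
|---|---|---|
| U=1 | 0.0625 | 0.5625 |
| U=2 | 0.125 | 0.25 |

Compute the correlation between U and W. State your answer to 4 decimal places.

E[U] = 1.375,  E[W] = 2.8125
E[UW] = 3.8125
cov(U,W) = E[UW] − E[U]E[W] = 3.8125 − (1.375)(2.8125) = -0.0546875
var(U) = 0.234375,  var(W) = 0.15234375
ρ = -0.0546875 / √(0.234375·0.15234375) ≈ -0.2894

-0.2894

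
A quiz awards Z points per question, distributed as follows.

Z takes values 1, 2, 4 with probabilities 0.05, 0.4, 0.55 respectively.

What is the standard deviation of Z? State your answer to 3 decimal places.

E[Z] = (1)(0.05) + (2)(0.4) + (4)(0.55) = 3.05
E[Z²] = (1)²(0.05) + (2)²(0.4) + (4)²(0.55) = 10.45
Var(Z) = E[Z²] − (E[Z])² = 10.45 − (3.05)² = 1.1475
sd(Z) = √1.1475 ≈ 1.071

1.071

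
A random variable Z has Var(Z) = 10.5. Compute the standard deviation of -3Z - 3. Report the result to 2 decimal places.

Var(-3Z - 3) = (-3)²·10.5 = 94.5
SD(-3Z - 3) = √94.5 ≈ 9.72

9.72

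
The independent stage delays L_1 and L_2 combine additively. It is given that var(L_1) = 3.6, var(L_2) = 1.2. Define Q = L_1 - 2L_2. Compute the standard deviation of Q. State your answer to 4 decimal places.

2.8983

By independence, var(Q) = (1)²var(L_1) + (-2)²var(L_2)
= (1)²·3.6 + (-2)²·1.2 = 8.4
σ(Q) = √8.4 ≈ 2.8983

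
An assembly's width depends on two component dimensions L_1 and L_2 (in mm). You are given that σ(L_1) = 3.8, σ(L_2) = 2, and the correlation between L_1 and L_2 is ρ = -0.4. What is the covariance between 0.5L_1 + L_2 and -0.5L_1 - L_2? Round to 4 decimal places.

-4.5700

Var(L_1) = (3.8)² = 14.44;  Var(L_2) = (2)² = 4
Cov(L_1,L_2) = ρ·σ(L_1)·σ(L_2) = -0.4·3.8·2 = -3.04
Cov(0.5L_1 + L_2, -0.5L_1 - L_2) = (0.5)(-0.5)Var(L_1) + (1)(-1)Var(L_2) + [(0.5)(-1) + (1)(-0.5)]Cov(L_1,L_2)
= -0.25·14.44 + -1·4 + -1·-3.04 = -4.57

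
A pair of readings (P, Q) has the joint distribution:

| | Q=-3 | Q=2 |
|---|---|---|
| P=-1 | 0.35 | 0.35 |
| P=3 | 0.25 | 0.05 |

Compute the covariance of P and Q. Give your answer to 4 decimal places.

-1.4000

E[P] = 0.2,  E[Q] = -1
E[PQ] = -1.6
Cov(P,Q) = E[PQ] − E[P]E[Q] = -1.6 − (0.2)(-1) = -1.4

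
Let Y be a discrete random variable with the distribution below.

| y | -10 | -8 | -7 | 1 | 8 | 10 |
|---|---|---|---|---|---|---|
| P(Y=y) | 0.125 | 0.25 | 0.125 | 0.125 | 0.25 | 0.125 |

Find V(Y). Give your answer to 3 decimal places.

62.688

E[Y] = (-10)(0.125) + (-8)(0.25) + (-7)(0.125) + (1)(0.125) + (8)(0.25) + (10)(0.125) = -0.75
E[Y²] = (-10)²(0.125) + (-8)²(0.25) + (-7)²(0.125) + (1)²(0.125) + (8)²(0.25) + (10)²(0.125) = 63.25
V(Y) = E[Y²] − (E[Y])² = 63.25 − (-0.75)² = 62.6875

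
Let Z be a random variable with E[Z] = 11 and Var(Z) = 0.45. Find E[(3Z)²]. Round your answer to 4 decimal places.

1093.0500

E[3Z] = 3·11 = 33
Var(3Z) = (3)²·0.45 = 4.05
E[(3Z)²] = Var((3Z)) + (E[(3Z)])² = 4.05 + (33)² = 1093.05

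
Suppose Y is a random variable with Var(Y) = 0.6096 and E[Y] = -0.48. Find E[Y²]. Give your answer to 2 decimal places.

E[Y²] = Var(Y) + (E[Y])² = 0.6096 + (-0.48)² = 0.84

0.84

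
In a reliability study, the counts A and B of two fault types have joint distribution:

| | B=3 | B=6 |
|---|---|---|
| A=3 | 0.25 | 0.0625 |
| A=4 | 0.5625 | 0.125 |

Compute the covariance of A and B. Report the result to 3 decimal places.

E[A] = 3.6875,  E[B] = 3.5625
E[AB] = 13.125
Cov(A,B) = E[AB] − E[A]E[B] = 13.125 − (3.6875)(3.5625) = -0.01171875

-0.012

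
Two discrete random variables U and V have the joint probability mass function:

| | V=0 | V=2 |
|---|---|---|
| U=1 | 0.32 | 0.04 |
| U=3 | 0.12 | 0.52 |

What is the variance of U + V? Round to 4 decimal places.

3.2000

E[U] = 2.28,  E[V] = 1.12,  E[UV] = 3.2
Var(U) = 6.12 − (2.28)² = 0.9216;  Var(V) = 2.24 − (1.12)² = 0.9856
cov(U,V) = 3.2 − (2.28)(1.12) = 0.6464
Var(U + V) = (1)²·0.9216 + (1)²·0.9856 + 2·(1)·(1)·0.6464 = 3.2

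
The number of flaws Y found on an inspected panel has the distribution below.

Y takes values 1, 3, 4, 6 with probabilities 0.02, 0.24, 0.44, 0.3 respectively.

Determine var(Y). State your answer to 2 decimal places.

E[Y] = (1)(0.02) + (3)(0.24) + (4)(0.44) + (6)(0.3) = 4.3
E[Y²] = (1)²(0.02) + (3)²(0.24) + (4)²(0.44) + (6)²(0.3) = 20.02
var(Y) = E[Y²] − (E[Y])² = 20.02 − (4.3)² = 1.53

1.53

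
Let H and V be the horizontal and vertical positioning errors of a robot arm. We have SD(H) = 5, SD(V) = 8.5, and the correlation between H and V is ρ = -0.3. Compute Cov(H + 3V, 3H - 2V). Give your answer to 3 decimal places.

-447.750

var(H) = (5)² = 25;  var(V) = (8.5)² = 72.25
Cov(H,V) = ρ·SD(H)·SD(V) = -0.3·5·8.5 = -12.75
Cov(H + 3V, 3H - 2V) = (1)(3)var(H) + (3)(-2)var(V) + [(1)(-2) + (3)(3)]Cov(H,V)
= 3·25 + -6·72.25 + 7·-12.75 = -447.75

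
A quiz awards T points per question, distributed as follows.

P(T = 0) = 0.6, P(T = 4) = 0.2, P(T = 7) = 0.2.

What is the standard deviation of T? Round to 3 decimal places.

2.857

E[T] = (0)(0.6) + (4)(0.2) + (7)(0.2) = 2.2
E[T²] = (0)²(0.6) + (4)²(0.2) + (7)²(0.2) = 13
Var(T) = E[T²] − (E[T])² = 13 − (2.2)² = 8.16
SD(T) = √8.16 ≈ 2.857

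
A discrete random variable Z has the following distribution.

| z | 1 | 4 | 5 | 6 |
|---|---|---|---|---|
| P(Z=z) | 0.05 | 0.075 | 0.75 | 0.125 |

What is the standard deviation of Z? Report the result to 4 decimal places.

0.9887

E[Z] = (1)(0.05) + (4)(0.075) + (5)(0.75) + (6)(0.125) = 4.85
E[Z²] = (1)²(0.05) + (4)²(0.075) + (5)²(0.75) + (6)²(0.125) = 24.5
var(Z) = E[Z²] − (E[Z])² = 24.5 − (4.85)² = 0.9775
SD(Z) = √0.9775 ≈ 0.9887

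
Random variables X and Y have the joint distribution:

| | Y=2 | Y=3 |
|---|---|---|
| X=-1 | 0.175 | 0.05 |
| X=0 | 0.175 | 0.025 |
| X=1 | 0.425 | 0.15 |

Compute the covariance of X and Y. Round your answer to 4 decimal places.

0.0213

E[X] = 0.35,  E[Y] = 2.225
E[XY] = 0.8
cov(X,Y) = E[XY] − E[X]E[Y] = 0.8 − (0.35)(2.225) = 0.02125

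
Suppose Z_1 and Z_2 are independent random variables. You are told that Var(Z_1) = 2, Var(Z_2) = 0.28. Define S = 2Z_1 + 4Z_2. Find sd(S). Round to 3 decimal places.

By independence, Var(S) = (2)²Var(Z_1) + (4)²Var(Z_2)
= (2)²·2 + (4)²·0.28 = 12.48
sd(S) = √12.48 ≈ 3.533

3.533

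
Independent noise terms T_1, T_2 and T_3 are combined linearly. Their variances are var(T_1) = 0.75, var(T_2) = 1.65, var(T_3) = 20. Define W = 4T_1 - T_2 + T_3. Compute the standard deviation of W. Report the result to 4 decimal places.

5.8009

By independence, var(W) = (4)²var(T_1) + (-1)²var(T_2) + (1)²var(T_3)
= (4)²·0.75 + (-1)²·1.65 + (1)²·20 = 33.65
sd(W) = √33.65 ≈ 5.8009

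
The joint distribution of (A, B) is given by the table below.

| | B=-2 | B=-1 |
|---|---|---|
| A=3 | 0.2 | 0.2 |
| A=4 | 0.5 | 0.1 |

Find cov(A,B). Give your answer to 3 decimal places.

-0.080

E[A] = 3.6,  E[B] = -1.7
E[AB] = -6.2
cov(A,B) = E[AB] − E[A]E[B] = -6.2 − (3.6)(-1.7) = -0.08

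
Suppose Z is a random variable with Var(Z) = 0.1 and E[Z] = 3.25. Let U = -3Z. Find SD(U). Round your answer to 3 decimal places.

Var(-3Z) = (-3)²·0.1 = 0.9
SD(U) = √0.9 ≈ 0.949

0.949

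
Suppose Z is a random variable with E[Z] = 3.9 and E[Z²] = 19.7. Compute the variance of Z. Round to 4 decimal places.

4.4900

Var(Z) = 19.7 − (3.9)² = 4.49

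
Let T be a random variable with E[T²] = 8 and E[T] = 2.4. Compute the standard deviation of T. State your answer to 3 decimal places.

1.497

Var(T) = 8 − (2.4)² = 2.24
σ(T) = √2.24 ≈ 1.497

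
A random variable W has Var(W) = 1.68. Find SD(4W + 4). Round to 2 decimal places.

5.18

Var(4W + 4) = (4)²·1.68 = 26.88
SD(4W + 4) = √26.88 ≈ 5.18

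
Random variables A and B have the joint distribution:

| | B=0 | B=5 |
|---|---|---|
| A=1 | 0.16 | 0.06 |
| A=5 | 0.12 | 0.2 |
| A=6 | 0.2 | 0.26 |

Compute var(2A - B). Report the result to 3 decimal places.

16.686

E[A] = 4.58,  E[B] = 2.6,  E[AB] = 13.1
var(A) = 24.78 − (4.58)² = 3.8036;  var(B) = 13 − (2.6)² = 6.24
cov(A,B) = 13.1 − (4.58)(2.6) = 1.192
var(2A - B) = (2)²·3.8036 + (-1)²·6.24 + 2·(2)·(-1)·1.192 = 16.6864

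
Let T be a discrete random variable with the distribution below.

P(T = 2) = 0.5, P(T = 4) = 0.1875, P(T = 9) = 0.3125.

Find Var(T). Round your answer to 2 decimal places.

E[T] = (2)(0.5) + (4)(0.1875) + (9)(0.3125) = 4.5625
E[T²] = (2)²(0.5) + (4)²(0.1875) + (9)²(0.3125) = 30.3125
Var(T) = E[T²] − (E[T])² = 30.3125 − (4.5625)² = 9.49609375

9.50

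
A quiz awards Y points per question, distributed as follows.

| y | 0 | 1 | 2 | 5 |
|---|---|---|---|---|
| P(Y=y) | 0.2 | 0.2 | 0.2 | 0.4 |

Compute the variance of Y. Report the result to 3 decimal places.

4.240

E[Y] = (0)(0.2) + (1)(0.2) + (2)(0.2) + (5)(0.4) = 2.6
E[Y²] = (0)²(0.2) + (1)²(0.2) + (2)²(0.2) + (5)²(0.4) = 11
var(Y) = E[Y²] − (E[Y])² = 11 − (2.6)² = 4.24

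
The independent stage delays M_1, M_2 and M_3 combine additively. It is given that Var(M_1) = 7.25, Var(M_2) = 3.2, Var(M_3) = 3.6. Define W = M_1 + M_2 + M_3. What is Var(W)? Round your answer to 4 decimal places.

14.0500

By independence, Var(W) = (1)²Var(M_1) + (1)²Var(M_2) + (1)²Var(M_3)
= (1)²·7.25 + (1)²·3.2 + (1)²·3.6 = 14.05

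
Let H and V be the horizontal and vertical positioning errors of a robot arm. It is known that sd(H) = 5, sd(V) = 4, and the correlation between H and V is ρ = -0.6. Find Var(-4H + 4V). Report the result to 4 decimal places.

Var(H) = (5)² = 25;  Var(V) = (4)² = 16
cov(H,V) = ρ·sd(H)·sd(V) = -0.6·5·4 = -12
Var(-4H + 4V) = (-4)²·Var(H) + (4)²·Var(V) + 2·(-4)·(4)·cov(H,V)
= 16·25 + 16·16 + -32·-12 = 1040

1040.0000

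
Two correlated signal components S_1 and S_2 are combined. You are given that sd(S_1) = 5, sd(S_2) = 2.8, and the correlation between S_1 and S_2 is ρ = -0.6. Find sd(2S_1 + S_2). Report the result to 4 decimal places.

var(S_1) = (5)² = 25;  var(S_2) = (2.8)² = 7.84
Cov(S_1,S_2) = ρ·sd(S_1)·sd(S_2) = -0.6·5·2.8 = -8.4
var(2S_1 + S_2) = (2)²·var(S_1) + (1)²·var(S_2) + 2·(2)·(1)·Cov(S_1,S_2)
= 4·25 + 1·7.84 + 4·-8.4 = 74.24
sd(2S_1 + S_2) = √74.24 ≈ 8.6163

8.6163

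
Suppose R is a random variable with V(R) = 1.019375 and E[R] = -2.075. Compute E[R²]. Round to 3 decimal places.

5.325

E[R²] = V(R) + (E[R])² = 1.019375 + (-2.075)² = 5.325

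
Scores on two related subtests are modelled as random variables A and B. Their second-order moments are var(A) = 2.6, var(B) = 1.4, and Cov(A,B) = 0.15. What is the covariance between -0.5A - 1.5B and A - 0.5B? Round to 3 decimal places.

-0.438

Cov(-0.5A - 1.5B, A - 0.5B) = (-0.5)(1)var(A) + (-1.5)(-0.5)var(B) + [(-0.5)(-0.5) + (-1.5)(1)]Cov(A,B)
= -0.5·2.6 + 0.75·1.4 + -1.25·0.15 = -0.4375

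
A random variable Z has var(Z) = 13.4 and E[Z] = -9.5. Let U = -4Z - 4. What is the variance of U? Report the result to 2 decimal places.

214.40

var(-4Z - 4) = (-4)²·var(Z) = 16·13.4 = 214.4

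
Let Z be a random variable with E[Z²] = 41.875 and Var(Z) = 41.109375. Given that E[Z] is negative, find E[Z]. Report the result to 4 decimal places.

(E[Z])² = E[Z²] − Var(Z) = 41.875 − 41.109375 = 0.765625
E[Z] = −√0.765625 = -0.875

-0.8750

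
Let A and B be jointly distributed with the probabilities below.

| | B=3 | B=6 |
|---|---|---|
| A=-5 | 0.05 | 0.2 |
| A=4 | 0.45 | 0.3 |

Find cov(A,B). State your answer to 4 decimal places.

E[A] = 1.75,  E[B] = 4.5
E[AB] = 5.85
cov(A,B) = E[AB] − E[A]E[B] = 5.85 − (1.75)(4.5) = -2.025

-2.0250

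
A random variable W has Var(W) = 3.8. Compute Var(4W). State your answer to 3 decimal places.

Var(4W) = (4)²·Var(W) = 16·3.8 = 60.8

60.800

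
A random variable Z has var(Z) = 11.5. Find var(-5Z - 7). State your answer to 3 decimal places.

287.500

var(-5Z - 7) = (-5)²·var(Z) = 25·11.5 = 287.5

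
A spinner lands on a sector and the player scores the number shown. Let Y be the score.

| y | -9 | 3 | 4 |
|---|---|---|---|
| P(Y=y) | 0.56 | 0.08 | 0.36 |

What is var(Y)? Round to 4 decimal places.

40.5504

E[Y] = (-9)(0.56) + (3)(0.08) + (4)(0.36) = -3.36
E[Y²] = (-9)²(0.56) + (3)²(0.08) + (4)²(0.36) = 51.84
var(Y) = E[Y²] − (E[Y])² = 51.84 − (-3.36)² = 40.5504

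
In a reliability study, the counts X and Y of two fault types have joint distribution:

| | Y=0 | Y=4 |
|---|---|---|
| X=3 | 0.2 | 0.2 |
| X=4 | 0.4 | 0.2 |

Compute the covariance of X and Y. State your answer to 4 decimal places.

E[X] = 3.6,  E[Y] = 1.6
E[XY] = 5.6
cov(X,Y) = E[XY] − E[X]E[Y] = 5.6 − (3.6)(1.6) = -0.16

-0.1600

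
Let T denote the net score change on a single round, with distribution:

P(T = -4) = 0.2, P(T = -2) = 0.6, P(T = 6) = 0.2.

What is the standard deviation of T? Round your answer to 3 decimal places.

3.487

E[T] = (-4)(0.2) + (-2)(0.6) + (6)(0.2) = -0.8
E[T²] = (-4)²(0.2) + (-2)²(0.6) + (6)²(0.2) = 12.8
Var(T) = E[T²] − (E[T])² = 12.8 − (-0.8)² = 12.16
sd(T) = √12.16 ≈ 3.487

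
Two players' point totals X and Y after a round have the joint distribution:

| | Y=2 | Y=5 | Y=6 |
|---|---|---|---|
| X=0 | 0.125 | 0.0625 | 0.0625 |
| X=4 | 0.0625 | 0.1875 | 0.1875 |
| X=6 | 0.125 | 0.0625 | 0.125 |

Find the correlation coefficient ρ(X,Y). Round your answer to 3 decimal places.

E[X] = 3.625,  E[Y] = 4.4375
E[XY] = 16.625
Cov(X,Y) = E[XY] − E[X]E[Y] = 16.625 − (3.625)(4.4375) = 0.5390625
V(X) = 5.109375,  V(Y) = 2.87109375
ρ = 0.5390625 / √(5.109375·2.87109375) ≈ 0.141

0.141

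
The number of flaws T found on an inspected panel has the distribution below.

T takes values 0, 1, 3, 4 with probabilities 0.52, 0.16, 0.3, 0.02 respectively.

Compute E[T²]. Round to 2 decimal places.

3.18

E[T²] = (0)²(0.52) + (1)²(0.16) + (3)²(0.3) + (4)²(0.02) = 3.18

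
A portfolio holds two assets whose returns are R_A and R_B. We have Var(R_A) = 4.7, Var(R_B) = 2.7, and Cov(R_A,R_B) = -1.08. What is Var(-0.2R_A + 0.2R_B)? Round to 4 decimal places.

0.3824

Var(-0.2R_A + 0.2R_B) = (-0.2)²·Var(R_A) + (0.2)²·Var(R_B) + 2·(-0.2)·(0.2)·Cov(R_A,R_B)
= 0.04·4.7 + 0.04·2.7 + -0.08·-1.08 = 0.3824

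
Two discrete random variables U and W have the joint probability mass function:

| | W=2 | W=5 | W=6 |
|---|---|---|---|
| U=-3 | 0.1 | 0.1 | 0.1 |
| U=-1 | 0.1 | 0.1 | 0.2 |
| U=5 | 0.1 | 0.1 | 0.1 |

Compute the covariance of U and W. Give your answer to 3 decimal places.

-0.200

E[U] = 0.2,  E[W] = 4.5
E[UW] = 0.7
Cov(U,W) = E[UW] − E[U]E[W] = 0.7 − (0.2)(4.5) = -0.2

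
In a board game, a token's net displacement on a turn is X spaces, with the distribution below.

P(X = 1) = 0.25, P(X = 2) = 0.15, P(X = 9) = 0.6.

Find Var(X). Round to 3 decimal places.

14.048

E[X] = (1)(0.25) + (2)(0.15) + (9)(0.6) = 5.95
E[X²] = (1)²(0.25) + (2)²(0.15) + (9)²(0.6) = 49.45
Var(X) = E[X²] − (E[X])² = 49.45 − (5.95)² = 14.0475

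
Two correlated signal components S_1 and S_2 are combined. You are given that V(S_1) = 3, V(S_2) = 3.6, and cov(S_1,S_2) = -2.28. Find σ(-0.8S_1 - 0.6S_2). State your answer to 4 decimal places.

V(-0.8S_1 - 0.6S_2) = (-0.8)²·V(S_1) + (-0.6)²·V(S_2) + 2·(-0.8)·(-0.6)·cov(S_1,S_2)
= 0.64·3 + 0.36·3.6 + 0.96·-2.28 = 1.0272
σ(-0.8S_1 - 0.6S_2) = √1.0272 ≈ 1.0135

1.0135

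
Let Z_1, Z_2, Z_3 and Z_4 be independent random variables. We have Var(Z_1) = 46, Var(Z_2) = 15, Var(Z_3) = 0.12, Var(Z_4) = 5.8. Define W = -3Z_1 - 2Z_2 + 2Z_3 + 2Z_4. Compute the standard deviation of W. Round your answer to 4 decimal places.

22.3087

By independence, Var(W) = (-3)²Var(Z_1) + (-2)²Var(Z_2) + (2)²Var(Z_3) + (2)²Var(Z_4)
= (-3)²·46 + (-2)²·15 + (2)²·0.12 + (2)²·5.8 = 497.68
σ(W) = √497.68 ≈ 22.3087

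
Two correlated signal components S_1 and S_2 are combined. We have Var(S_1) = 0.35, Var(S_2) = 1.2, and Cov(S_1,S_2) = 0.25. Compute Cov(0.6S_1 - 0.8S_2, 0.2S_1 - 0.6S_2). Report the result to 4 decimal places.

0.4880

Cov(0.6S_1 - 0.8S_2, 0.2S_1 - 0.6S_2) = (0.6)(0.2)Var(S_1) + (-0.8)(-0.6)Var(S_2) + [(0.6)(-0.6) + (-0.8)(0.2)]Cov(S_1,S_2)
= 0.12·0.35 + 0.48·1.2 + -0.52·0.25 = 0.488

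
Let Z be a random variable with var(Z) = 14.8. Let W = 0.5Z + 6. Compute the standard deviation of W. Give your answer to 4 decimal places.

var(0.5Z + 6) = (0.5)²·14.8 = 3.7
σ(W) = √3.7 ≈ 1.9235

1.9235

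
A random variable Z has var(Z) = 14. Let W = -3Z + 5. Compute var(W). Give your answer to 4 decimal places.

var(-3Z + 5) = (-3)²·var(Z) = 9·14 = 126

126.0000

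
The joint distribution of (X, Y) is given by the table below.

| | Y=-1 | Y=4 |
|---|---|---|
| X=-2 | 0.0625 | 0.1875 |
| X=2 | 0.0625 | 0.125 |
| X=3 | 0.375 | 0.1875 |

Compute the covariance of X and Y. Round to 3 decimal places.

E[X] = 1.5625,  E[Y] = 1.5
E[XY] = 0.625
Cov(X,Y) = E[XY] − E[X]E[Y] = 0.625 − (1.5625)(1.5) = -1.71875

-1.719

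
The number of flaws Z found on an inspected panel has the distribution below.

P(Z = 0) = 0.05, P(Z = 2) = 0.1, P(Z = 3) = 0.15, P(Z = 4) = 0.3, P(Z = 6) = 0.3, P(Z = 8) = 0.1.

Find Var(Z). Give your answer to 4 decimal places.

3.9475

E[Z] = (0)(0.05) + (2)(0.1) + (3)(0.15) + (4)(0.3) + (6)(0.3) + (8)(0.1) = 4.45
E[Z²] = (0)²(0.05) + (2)²(0.1) + (3)²(0.15) + (4)²(0.3) + (6)²(0.3) + (8)²(0.1) = 23.75
Var(Z) = E[Z²] − (E[Z])² = 23.75 − (4.45)² = 3.9475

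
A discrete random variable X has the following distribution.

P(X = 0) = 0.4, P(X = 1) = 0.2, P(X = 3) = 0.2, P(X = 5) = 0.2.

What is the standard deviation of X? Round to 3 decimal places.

1.939

E[X] = (0)(0.4) + (1)(0.2) + (3)(0.2) + (5)(0.2) = 1.8
E[X²] = (0)²(0.4) + (1)²(0.2) + (3)²(0.2) + (5)²(0.2) = 7
Var(X) = E[X²] − (E[X])² = 7 − (1.8)² = 3.76
SD(X) = √3.76 ≈ 1.939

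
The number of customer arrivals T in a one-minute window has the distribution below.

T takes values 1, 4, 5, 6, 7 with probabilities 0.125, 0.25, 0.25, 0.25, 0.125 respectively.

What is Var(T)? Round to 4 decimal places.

E[T] = (1)(0.125) + (4)(0.25) + (5)(0.25) + (6)(0.25) + (7)(0.125) = 4.75
E[T²] = (1)²(0.125) + (4)²(0.25) + (5)²(0.25) + (6)²(0.25) + (7)²(0.125) = 25.5
Var(T) = E[T²] − (E[T])² = 25.5 − (4.75)² = 2.9375

2.9375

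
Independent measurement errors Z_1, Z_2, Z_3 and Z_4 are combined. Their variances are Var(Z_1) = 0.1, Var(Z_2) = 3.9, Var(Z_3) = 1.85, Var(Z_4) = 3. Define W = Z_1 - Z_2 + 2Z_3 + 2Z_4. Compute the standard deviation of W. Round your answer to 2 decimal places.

By independence, Var(W) = (1)²Var(Z_1) + (-1)²Var(Z_2) + (2)²Var(Z_3) + (2)²Var(Z_4)
= (1)²·0.1 + (-1)²·3.9 + (2)²·1.85 + (2)²·3 = 23.4
sd(W) = √23.4 ≈ 4.84

4.84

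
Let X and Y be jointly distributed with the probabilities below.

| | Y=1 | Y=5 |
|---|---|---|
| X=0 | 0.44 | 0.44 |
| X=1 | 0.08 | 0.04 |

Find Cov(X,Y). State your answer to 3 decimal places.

-0.070

E[X] = 0.12,  E[Y] = 2.92
E[XY] = 0.28
Cov(X,Y) = E[XY] − E[X]E[Y] = 0.28 − (0.12)(2.92) = -0.0704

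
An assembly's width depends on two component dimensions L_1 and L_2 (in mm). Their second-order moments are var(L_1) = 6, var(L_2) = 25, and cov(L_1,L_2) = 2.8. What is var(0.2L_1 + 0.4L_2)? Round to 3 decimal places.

4.688

var(0.2L_1 + 0.4L_2) = (0.2)²·var(L_1) + (0.4)²·var(L_2) + 2·(0.2)·(0.4)·cov(L_1,L_2)
= 0.04·6 + 0.16·25 + 0.16·2.8 = 4.688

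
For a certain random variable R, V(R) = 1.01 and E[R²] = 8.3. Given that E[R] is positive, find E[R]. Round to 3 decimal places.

2.700

(E[R])² = E[R²] − V(R) = 8.3 − 1.01 = 7.29
E[R] = √7.29 = 2.7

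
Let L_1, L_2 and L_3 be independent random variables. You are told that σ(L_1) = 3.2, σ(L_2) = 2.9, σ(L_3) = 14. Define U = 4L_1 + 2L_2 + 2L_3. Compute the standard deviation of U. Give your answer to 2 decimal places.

31.33

V(L_1) = 10.24, V(L_2) = 8.41, V(L_3) = 196
By independence, V(U) = (4)²V(L_1) + (2)²V(L_2) + (2)²V(L_3)
= (4)²·10.24 + (2)²·8.41 + (2)²·196 = 981.48
σ(U) = √981.48 ≈ 31.33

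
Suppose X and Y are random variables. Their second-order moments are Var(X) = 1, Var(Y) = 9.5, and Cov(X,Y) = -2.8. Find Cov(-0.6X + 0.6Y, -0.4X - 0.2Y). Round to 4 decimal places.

-0.5640

Cov(-0.6X + 0.6Y, -0.4X - 0.2Y) = (-0.6)(-0.4)Var(X) + (0.6)(-0.2)Var(Y) + [(-0.6)(-0.2) + (0.6)(-0.4)]Cov(X,Y)
= 0.24·1 + -0.12·9.5 + -0.12·-2.8 = -0.564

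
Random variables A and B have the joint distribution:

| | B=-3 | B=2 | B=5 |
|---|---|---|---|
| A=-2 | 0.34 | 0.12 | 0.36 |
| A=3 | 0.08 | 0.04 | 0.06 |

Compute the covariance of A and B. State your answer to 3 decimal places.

-0.344

E[A] = -1.1,  E[B] = 1.16
E[AB] = -1.62
Cov(A,B) = E[AB] − E[A]E[B] = -1.62 − (-1.1)(1.16) = -0.344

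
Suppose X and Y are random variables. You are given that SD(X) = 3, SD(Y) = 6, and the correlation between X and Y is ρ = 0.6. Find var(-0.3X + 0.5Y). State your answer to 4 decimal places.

6.5700

var(X) = (3)² = 9;  var(Y) = (6)² = 36
Cov(X,Y) = ρ·SD(X)·SD(Y) = 0.6·3·6 = 10.8
var(-0.3X + 0.5Y) = (-0.3)²·var(X) + (0.5)²·var(Y) + 2·(-0.3)·(0.5)·Cov(X,Y)
= 0.09·9 + 0.25·36 + -0.3·10.8 = 6.57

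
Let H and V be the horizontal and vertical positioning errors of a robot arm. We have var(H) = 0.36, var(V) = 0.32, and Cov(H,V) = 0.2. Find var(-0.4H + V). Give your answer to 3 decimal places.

0.218

var(-0.4H + V) = (-0.4)²·var(H) + (1)²·var(V) + 2·(-0.4)·(1)·Cov(H,V)
= 0.16·0.36 + 1·0.32 + -0.8·0.2 = 0.2176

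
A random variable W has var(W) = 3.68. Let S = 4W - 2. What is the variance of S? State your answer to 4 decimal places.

58.8800

var(4W - 2) = (4)²·var(W) = 16·3.68 = 58.88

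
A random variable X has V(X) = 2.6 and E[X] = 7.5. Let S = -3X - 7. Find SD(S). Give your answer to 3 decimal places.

4.837

V(-3X - 7) = (-3)²·2.6 = 23.4
SD(S) = √23.4 ≈ 4.837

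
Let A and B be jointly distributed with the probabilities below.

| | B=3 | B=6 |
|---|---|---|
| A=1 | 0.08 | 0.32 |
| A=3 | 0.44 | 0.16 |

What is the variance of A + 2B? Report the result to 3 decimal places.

E[A] = 2.2,  E[B] = 4.44,  E[AB] = 9
Var(A) = 5.8 − (2.2)² = 0.96;  Var(B) = 21.96 − (4.44)² = 2.2464
cov(A,B) = 9 − (2.2)(4.44) = -0.768
Var(A + 2B) = (1)²·0.96 + (2)²·2.2464 + 2·(1)·(2)·-0.768 = 6.8736

6.874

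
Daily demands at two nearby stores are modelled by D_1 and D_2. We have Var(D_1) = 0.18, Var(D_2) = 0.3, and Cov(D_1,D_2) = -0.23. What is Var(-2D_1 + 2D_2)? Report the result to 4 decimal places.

3.7600

Var(-2D_1 + 2D_2) = (-2)²·Var(D_1) + (2)²·Var(D_2) + 2·(-2)·(2)·Cov(D_1,D_2)
= 4·0.18 + 4·0.3 + -8·-0.23 = 3.76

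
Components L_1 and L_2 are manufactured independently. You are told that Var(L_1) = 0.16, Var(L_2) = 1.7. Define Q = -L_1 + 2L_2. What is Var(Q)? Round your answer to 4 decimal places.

6.9600

By independence, Var(Q) = (-1)²Var(L_1) + (2)²Var(L_2)
= (-1)²·0.16 + (2)²·1.7 = 6.96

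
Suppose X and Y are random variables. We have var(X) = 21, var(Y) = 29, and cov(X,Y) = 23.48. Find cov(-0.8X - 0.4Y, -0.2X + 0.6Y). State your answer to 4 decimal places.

-12.9920

cov(-0.8X - 0.4Y, -0.2X + 0.6Y) = (-0.8)(-0.2)var(X) + (-0.4)(0.6)var(Y) + [(-0.8)(0.6) + (-0.4)(-0.2)]cov(X,Y)
= 0.16·21 + -0.24·29 + -0.4·23.48 = -12.992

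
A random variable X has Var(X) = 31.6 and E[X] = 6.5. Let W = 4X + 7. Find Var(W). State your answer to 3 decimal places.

Var(4X + 7) = (4)²·Var(X) = 16·31.6 = 505.6

505.600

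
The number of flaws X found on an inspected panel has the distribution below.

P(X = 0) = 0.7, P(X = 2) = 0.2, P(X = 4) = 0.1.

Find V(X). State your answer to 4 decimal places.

E[X] = (0)(0.7) + (2)(0.2) + (4)(0.1) = 0.8
E[X²] = (0)²(0.7) + (2)²(0.2) + (4)²(0.1) = 2.4
V(X) = E[X²] − (E[X])² = 2.4 − (0.8)² = 1.76

1.7600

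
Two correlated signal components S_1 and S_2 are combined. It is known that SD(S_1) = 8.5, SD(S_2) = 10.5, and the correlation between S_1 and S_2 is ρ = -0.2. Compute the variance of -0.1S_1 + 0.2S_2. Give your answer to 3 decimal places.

5.847

Var(S_1) = (8.5)² = 72.25;  Var(S_2) = (10.5)² = 110.25
Cov(S_1,S_2) = ρ·SD(S_1)·SD(S_2) = -0.2·8.5·10.5 = -17.85
Var(-0.1S_1 + 0.2S_2) = (-0.1)²·Var(S_1) + (0.2)²·Var(S_2) + 2·(-0.1)·(0.2)·Cov(S_1,S_2)
= 0.01·72.25 + 0.04·110.25 + -0.04·-17.85 = 5.8465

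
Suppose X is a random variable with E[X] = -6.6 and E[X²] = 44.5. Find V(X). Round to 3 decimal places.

0.940

V(X) = 44.5 − (-6.6)² = 0.94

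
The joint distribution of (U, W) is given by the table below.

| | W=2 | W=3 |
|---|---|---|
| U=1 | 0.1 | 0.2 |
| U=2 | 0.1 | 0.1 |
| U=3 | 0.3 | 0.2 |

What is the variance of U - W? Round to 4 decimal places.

E[U] = 2.2,  E[W] = 2.5,  E[UW] = 5.4
Var(U) = 5.6 − (2.2)² = 0.76;  Var(W) = 6.5 − (2.5)² = 0.25
Cov(U,W) = 5.4 − (2.2)(2.5) = -0.1
Var(U - W) = (1)²·0.76 + (-1)²·0.25 + 2·(1)·(-1)·-0.1 = 1.21

1.2100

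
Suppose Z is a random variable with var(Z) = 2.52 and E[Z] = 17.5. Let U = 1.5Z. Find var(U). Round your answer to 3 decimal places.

5.670

var(1.5Z) = (1.5)²·var(Z) = 2.25·2.52 = 5.67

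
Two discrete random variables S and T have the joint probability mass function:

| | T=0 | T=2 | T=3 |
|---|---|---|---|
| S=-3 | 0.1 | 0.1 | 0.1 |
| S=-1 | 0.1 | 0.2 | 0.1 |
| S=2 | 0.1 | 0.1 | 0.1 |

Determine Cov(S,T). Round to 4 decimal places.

-0.0100

E[S] = -0.7,  E[T] = 1.7
E[ST] = -1.2
Cov(S,T) = E[ST] − E[S]E[T] = -1.2 − (-0.7)(1.7) = -0.01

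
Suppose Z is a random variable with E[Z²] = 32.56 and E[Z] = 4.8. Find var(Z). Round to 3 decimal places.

9.520

var(Z) = 32.56 − (4.8)² = 9.52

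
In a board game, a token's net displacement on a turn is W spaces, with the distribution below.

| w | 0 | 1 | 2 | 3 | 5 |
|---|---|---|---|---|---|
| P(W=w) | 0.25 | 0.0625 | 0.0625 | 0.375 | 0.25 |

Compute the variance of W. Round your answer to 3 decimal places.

3.371

E[W] = (0)(0.25) + (1)(0.0625) + (2)(0.0625) + (3)(0.375) + (5)(0.25) = 2.5625
E[W²] = (0)²(0.25) + (1)²(0.0625) + (2)²(0.0625) + (3)²(0.375) + (5)²(0.25) = 9.9375
Var(W) = E[W²] − (E[W])² = 9.9375 − (2.5625)² = 3.37109375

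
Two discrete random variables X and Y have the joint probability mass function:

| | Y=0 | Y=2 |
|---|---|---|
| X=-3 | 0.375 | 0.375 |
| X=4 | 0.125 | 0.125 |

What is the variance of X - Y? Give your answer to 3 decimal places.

E[X] = -1.25,  E[Y] = 1,  E[XY] = -1.25
Var(X) = 10.75 − (-1.25)² = 9.1875;  Var(Y) = 2 − (1)² = 1
Cov(X,Y) = -1.25 − (-1.25)(1) = 0
Var(X - Y) = (1)²·9.1875 + (-1)²·1 + 2·(1)·(-1)·0 = 10.1875

10.188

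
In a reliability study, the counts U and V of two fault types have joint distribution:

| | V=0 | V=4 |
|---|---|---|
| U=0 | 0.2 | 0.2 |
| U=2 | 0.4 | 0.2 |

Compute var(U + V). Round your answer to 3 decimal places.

E[U] = 1.2,  E[V] = 1.6,  E[UV] = 1.6
var(U) = 2.4 − (1.2)² = 0.96;  var(V) = 6.4 − (1.6)² = 3.84
Cov(U,V) = 1.6 − (1.2)(1.6) = -0.32
var(U + V) = (1)²·0.96 + (1)²·3.84 + 2·(1)·(1)·-0.32 = 4.16

4.160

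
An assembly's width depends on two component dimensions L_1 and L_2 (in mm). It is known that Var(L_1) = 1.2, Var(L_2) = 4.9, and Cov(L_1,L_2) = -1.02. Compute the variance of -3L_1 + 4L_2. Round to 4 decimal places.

113.6800

Var(-3L_1 + 4L_2) = (-3)²·Var(L_1) + (4)²·Var(L_2) + 2·(-3)·(4)·Cov(L_1,L_2)
= 9·1.2 + 16·4.9 + -24·-1.02 = 113.68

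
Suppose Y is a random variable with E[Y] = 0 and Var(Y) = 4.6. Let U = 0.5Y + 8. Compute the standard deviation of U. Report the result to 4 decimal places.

1.0724

Var(0.5Y + 8) = (0.5)²·4.6 = 1.15
sd(U) = √1.15 ≈ 1.0724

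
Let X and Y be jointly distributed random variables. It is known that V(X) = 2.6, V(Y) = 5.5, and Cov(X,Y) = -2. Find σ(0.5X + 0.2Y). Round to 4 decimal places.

0.6856

V(0.5X + 0.2Y) = (0.5)²·V(X) + (0.2)²·V(Y) + 2·(0.5)·(0.2)·Cov(X,Y)
= 0.25·2.6 + 0.04·5.5 + 0.2·-2 = 0.47
σ(0.5X + 0.2Y) = √0.47 ≈ 0.6856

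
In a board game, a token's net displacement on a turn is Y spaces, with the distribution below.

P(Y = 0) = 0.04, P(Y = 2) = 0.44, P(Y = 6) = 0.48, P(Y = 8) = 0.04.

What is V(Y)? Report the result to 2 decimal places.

E[Y] = (0)(0.04) + (2)(0.44) + (6)(0.48) + (8)(0.04) = 4.08
E[Y²] = (0)²(0.04) + (2)²(0.44) + (6)²(0.48) + (8)²(0.04) = 21.6
V(Y) = E[Y²] − (E[Y])² = 21.6 − (4.08)² = 4.9536

4.95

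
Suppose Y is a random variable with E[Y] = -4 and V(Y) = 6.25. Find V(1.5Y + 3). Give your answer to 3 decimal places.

14.063

V(1.5Y + 3) = (1.5)²·V(Y) = 2.25·6.25 = 14.0625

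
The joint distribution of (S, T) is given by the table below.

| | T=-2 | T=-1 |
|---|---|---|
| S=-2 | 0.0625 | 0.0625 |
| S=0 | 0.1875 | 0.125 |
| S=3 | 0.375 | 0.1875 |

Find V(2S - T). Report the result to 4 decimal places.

14.6250

E[S] = 1.4375,  E[T] = -1.625,  E[ST] = -2.4375
V(S) = 5.5625 − (1.4375)² = 3.49609375;  V(T) = 2.875 − (-1.625)² = 0.234375
cov(S,T) = -2.4375 − (1.4375)(-1.625) = -0.1015625
V(2S - T) = (2)²·3.49609375 + (-1)²·0.234375 + 2·(2)·(-1)·-0.1015625 = 14.625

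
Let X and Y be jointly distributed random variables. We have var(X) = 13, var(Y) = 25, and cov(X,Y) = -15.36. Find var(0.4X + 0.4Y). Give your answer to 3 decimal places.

var(0.4X + 0.4Y) = (0.4)²·var(X) + (0.4)²·var(Y) + 2·(0.4)·(0.4)·cov(X,Y)
= 0.16·13 + 0.16·25 + 0.32·-15.36 = 1.1648

1.165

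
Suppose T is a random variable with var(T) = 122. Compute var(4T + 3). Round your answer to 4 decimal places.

var(4T + 3) = (4)²·var(T) = 16·122 = 1952

1952.0000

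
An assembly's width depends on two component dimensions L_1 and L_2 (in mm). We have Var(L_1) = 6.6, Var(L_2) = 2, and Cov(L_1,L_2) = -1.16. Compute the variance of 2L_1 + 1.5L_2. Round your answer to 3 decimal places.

23.940

Var(2L_1 + 1.5L_2) = (2)²·Var(L_1) + (1.5)²·Var(L_2) + 2·(2)·(1.5)·Cov(L_1,L_2)
= 4·6.6 + 2.25·2 + 6·-1.16 = 23.94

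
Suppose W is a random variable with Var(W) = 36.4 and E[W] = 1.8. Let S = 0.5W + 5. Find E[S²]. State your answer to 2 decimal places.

E[0.5W + 5] = 0.5·1.8 + 5 = 5.9
Var(0.5W + 5) = (0.5)²·36.4 = 9.1
E[S²] = Var(S) + (E[S])² = 9.1 + (5.9)² = 43.91

43.91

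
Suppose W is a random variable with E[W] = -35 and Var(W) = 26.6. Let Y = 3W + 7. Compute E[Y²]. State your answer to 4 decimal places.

E[3W + 7] = 3·-35 + 7 = -98
Var(3W + 7) = (3)²·26.6 = 239.4
E[Y²] = Var(Y) + (E[Y])² = 239.4 + (-98)² = 9843.4

9843.4000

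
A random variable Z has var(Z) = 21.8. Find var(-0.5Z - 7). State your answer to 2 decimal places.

5.45

var(-0.5Z - 7) = (-0.5)²·var(Z) = 0.25·21.8 = 5.45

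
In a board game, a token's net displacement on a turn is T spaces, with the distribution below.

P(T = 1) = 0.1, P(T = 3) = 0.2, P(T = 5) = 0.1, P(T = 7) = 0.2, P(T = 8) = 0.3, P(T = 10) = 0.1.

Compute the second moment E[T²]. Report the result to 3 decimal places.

43.400

E[T²] = (1)²(0.1) + (3)²(0.2) + (5)²(0.1) + (7)²(0.2) + (8)²(0.3) + (10)²(0.1) = 43.4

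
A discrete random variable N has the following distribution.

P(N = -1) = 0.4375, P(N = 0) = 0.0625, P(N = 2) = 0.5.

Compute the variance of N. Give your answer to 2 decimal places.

2.12

E[N] = (-1)(0.4375) + (0)(0.0625) + (2)(0.5) = 0.5625
E[N²] = (-1)²(0.4375) + (0)²(0.0625) + (2)²(0.5) = 2.4375
Var(N) = E[N²] − (E[N])² = 2.4375 − (0.5625)² = 2.12109375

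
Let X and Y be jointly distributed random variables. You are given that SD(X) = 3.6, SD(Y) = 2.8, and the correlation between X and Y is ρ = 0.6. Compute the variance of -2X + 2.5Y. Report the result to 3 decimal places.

40.360

V(X) = (3.6)² = 12.96;  V(Y) = (2.8)² = 7.84
cov(X,Y) = ρ·SD(X)·SD(Y) = 0.6·3.6·2.8 = 6.048
V(-2X + 2.5Y) = (-2)²·V(X) + (2.5)²·V(Y) + 2·(-2)·(2.5)·cov(X,Y)
= 4·12.96 + 6.25·7.84 + -10·6.048 = 40.36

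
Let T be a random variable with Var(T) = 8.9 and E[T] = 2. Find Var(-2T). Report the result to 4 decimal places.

Var(-2T) = (-2)²·Var(T) = 4·8.9 = 35.6

35.6000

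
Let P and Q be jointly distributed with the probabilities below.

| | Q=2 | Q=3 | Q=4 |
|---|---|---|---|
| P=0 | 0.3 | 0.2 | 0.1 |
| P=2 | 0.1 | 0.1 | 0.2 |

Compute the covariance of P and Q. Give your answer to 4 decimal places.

0.2800

E[P] = 0.8,  E[Q] = 2.9
E[PQ] = 2.6
Cov(P,Q) = E[PQ] − E[P]E[Q] = 2.6 − (0.8)(2.9) = 0.28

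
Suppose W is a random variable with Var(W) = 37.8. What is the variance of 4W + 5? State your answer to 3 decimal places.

604.800

Var(4W + 5) = (4)²·Var(W) = 16·37.8 = 604.8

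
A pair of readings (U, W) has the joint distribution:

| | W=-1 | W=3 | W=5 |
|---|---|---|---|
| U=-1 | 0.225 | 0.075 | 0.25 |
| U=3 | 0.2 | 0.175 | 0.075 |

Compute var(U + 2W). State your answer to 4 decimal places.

29.1100

E[U] = 0.8,  E[W] = 1.95,  E[UW] = 0.85
var(U) = 4.6 − (0.8)² = 3.96;  var(W) = 10.8 − (1.95)² = 6.9975
Cov(U,W) = 0.85 − (0.8)(1.95) = -0.71
var(U + 2W) = (1)²·3.96 + (2)²·6.9975 + 2·(1)·(2)·-0.71 = 29.11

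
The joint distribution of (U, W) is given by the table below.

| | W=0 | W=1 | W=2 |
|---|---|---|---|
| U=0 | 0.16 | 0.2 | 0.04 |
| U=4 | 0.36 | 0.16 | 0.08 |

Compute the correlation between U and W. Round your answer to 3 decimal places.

-0.118

E[U] = 2.4,  E[W] = 0.6
E[UW] = 1.28
Cov(U,W) = E[UW] − E[U]E[W] = 1.28 − (2.4)(0.6) = -0.16
V(U) = 3.84,  V(W) = 0.48
ρ = -0.16 / √(3.84·0.48) ≈ -0.118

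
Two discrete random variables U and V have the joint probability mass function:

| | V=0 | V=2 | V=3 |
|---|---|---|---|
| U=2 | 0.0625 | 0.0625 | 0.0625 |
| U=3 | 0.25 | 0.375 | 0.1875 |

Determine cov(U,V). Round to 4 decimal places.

-0.0078

E[U] = 2.8125,  E[V] = 1.625
E[UV] = 4.5625
cov(U,V) = E[UV] − E[U]E[V] = 4.5625 − (2.8125)(1.625) = -0.0078125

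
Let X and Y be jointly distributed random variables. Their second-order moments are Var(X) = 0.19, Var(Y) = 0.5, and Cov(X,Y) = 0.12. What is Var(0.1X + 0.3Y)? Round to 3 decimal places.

0.054

Var(0.1X + 0.3Y) = (0.1)²·Var(X) + (0.3)²·Var(Y) + 2·(0.1)·(0.3)·Cov(X,Y)
= 0.01·0.19 + 0.09·0.5 + 0.06·0.12 = 0.0541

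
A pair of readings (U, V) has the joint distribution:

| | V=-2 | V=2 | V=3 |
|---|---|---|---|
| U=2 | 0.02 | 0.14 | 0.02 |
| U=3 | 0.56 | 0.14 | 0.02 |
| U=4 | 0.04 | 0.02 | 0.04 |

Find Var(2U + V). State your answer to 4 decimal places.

4.3264

E[U] = 2.92,  E[V] = -0.4,  E[UV] = -1.42
Var(U) = 8.8 − (2.92)² = 0.2736;  Var(V) = 4.4 − (-0.4)² = 4.24
cov(U,V) = -1.42 − (2.92)(-0.4) = -0.252
Var(2U + V) = (2)²·0.2736 + (1)²·4.24 + 2·(2)·(1)·-0.252 = 4.3264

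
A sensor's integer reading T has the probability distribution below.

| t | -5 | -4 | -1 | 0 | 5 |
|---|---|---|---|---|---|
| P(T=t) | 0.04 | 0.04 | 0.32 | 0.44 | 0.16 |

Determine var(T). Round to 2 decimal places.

5.95

E[T] = (-5)(0.04) + (-4)(0.04) + (-1)(0.32) + (0)(0.44) + (5)(0.16) = 0.12
E[T²] = (-5)²(0.04) + (-4)²(0.04) + (-1)²(0.32) + (0)²(0.44) + (5)²(0.16) = 5.96
var(T) = E[T²] − (E[T])² = 5.96 − (0.12)² = 5.9456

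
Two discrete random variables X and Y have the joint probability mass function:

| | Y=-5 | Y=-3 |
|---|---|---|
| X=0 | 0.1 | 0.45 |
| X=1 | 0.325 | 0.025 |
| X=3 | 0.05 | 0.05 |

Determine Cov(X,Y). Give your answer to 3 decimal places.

-0.333

E[X] = 0.65,  E[Y] = -3.95
E[XY] = -2.9
Cov(X,Y) = E[XY] − E[X]E[Y] = -2.9 − (0.65)(-3.95) = -0.3325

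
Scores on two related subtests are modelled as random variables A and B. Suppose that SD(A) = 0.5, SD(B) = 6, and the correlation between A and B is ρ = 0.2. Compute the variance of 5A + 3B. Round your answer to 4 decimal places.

348.2500

V(A) = (0.5)² = 0.25;  V(B) = (6)² = 36
Cov(A,B) = ρ·SD(A)·SD(B) = 0.2·0.5·6 = 0.6
V(5A + 3B) = (5)²·V(A) + (3)²·V(B) + 2·(5)·(3)·Cov(A,B)
= 25·0.25 + 9·36 + 30·0.6 = 348.25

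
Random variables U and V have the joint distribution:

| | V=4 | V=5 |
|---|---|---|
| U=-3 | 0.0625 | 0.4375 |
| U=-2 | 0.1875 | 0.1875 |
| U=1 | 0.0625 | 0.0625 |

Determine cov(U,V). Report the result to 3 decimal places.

-0.164

E[U] = -2.125,  E[V] = 4.6875
E[UV] = -10.125
cov(U,V) = E[UV] − E[U]E[V] = -10.125 − (-2.125)(4.6875) = -0.1640625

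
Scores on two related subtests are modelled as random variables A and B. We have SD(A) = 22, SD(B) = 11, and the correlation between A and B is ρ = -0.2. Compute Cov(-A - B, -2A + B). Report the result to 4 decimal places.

var(A) = (22)² = 484;  var(B) = (11)² = 121
Cov(A,B) = ρ·SD(A)·SD(B) = -0.2·22·11 = -48.4
Cov(-A - B, -2A + B) = (-1)(-2)var(A) + (-1)(1)var(B) + [(-1)(1) + (-1)(-2)]Cov(A,B)
= 2·484 + -1·121 + 1·-48.4 = 798.6

798.6000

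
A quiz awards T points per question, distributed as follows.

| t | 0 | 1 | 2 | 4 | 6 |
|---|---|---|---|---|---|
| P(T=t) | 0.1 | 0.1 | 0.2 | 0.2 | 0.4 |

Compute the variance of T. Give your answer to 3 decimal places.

E[T] = (0)(0.1) + (1)(0.1) + (2)(0.2) + (4)(0.2) + (6)(0.4) = 3.7
E[T²] = (0)²(0.1) + (1)²(0.1) + (2)²(0.2) + (4)²(0.2) + (6)²(0.4) = 18.5
Var(T) = E[T²] − (E[T])² = 18.5 − (3.7)² = 4.81

4.810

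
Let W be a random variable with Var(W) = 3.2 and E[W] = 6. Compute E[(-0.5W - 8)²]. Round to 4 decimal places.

E[-0.5W - 8] = -0.5·6 − 8 = -11
Var(-0.5W - 8) = (-0.5)²·3.2 = 0.8
E[(-0.5W - 8)²] = Var((-0.5W - 8)) + (E[(-0.5W - 8)])² = 0.8 + (-11)² = 121.8

121.8000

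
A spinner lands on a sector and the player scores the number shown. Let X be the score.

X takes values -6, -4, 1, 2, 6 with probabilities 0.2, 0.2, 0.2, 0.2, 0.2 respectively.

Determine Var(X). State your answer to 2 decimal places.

E[X] = (-6)(0.2) + (-4)(0.2) + (1)(0.2) + (2)(0.2) + (6)(0.2) = -0.2
E[X²] = (-6)²(0.2) + (-4)²(0.2) + (1)²(0.2) + (2)²(0.2) + (6)²(0.2) = 18.6
Var(X) = E[X²] − (E[X])² = 18.6 − (-0.2)² = 18.56

18.56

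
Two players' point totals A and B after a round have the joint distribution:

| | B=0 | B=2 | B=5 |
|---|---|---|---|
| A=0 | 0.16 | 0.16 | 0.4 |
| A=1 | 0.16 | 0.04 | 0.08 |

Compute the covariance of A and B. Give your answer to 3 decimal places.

-0.304

E[A] = 0.28,  E[B] = 2.8
E[AB] = 0.48
cov(A,B) = E[AB] − E[A]E[B] = 0.48 − (0.28)(2.8) = -0.304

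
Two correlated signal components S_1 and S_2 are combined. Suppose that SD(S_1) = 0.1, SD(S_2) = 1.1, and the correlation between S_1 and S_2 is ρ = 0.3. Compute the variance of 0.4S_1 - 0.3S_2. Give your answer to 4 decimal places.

0.1026

var(S_1) = (0.1)² = 0.01;  var(S_2) = (1.1)² = 1.21
cov(S_1,S_2) = ρ·SD(S_1)·SD(S_2) = 0.3·0.1·1.1 = 0.033
var(0.4S_1 - 0.3S_2) = (0.4)²·var(S_1) + (-0.3)²·var(S_2) + 2·(0.4)·(-0.3)·cov(S_1,S_2)
= 0.16·0.01 + 0.09·1.21 + -0.24·0.033 = 0.10258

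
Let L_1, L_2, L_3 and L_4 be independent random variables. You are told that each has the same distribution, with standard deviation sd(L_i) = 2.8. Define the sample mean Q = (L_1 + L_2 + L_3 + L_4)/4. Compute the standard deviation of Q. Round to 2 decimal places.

V(L_i) = (2.8)² = 7.84
By independence, V(Q) = (0.25)²V(L_1) + (0.25)²V(L_2) + (0.25)²V(L_3) + (0.25)²V(L_4)
= (0.25)²·7.84 + (0.25)²·7.84 + (0.25)²·7.84 + (0.25)²·7.84 = 1.96
sd(Q) = √1.96 ≈ 1.40

1.40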